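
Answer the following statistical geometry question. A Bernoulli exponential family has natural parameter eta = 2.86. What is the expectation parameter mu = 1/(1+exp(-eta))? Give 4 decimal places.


Dual coordinate (expectation parameter) for Bernoulli:
mu = 1/(1+exp(-eta)).
eta = 2.86.
exp(-eta) = exp(-2.86) = 0.057269.
mu = 1/(1+0.057269) = 0.9458

0.9458


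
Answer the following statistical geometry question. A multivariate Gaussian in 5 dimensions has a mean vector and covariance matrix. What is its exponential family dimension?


Exponential family dimension calculation:
For 5-dim MVN: mean has 5 params, covariance has 5*6/2 = 15 unique entries.
Total dim = 5 + 15 = 20.

20


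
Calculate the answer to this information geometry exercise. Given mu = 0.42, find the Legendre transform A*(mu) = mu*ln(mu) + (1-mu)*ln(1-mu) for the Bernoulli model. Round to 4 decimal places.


Legendre transform for Bernoulli:
A*(mu) = mu*log(mu) + (1-mu)*log(1-mu).
mu = 0.42, 1-mu = 0.58.
mu*log(mu) = 0.42*log(0.42) = -0.36435.
(1-mu)*log(1-mu) = 0.58*log(0.58) = -0.315942.
A* = -0.36435 + -0.315942 = -0.6803

-0.6803


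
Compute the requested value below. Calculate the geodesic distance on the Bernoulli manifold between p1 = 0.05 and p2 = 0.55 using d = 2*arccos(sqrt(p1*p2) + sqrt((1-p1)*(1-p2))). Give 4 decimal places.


Geodesic distance on Bernoulli manifold:
d(p1,p2) = 2*arccos(sqrt(p1*p2) + sqrt((1-p1)*(1-p2))).
sqrt(p1*p2) = sqrt(0.05*0.55) = 0.165831.
sqrt((1-p1)*(1-p2)) = sqrt(0.95*0.45) = 0.653835.
arg = 0.165831 + 0.653835 = 0.819666.
d = 2*arccos(0.819666) = 1.2199

1.2199


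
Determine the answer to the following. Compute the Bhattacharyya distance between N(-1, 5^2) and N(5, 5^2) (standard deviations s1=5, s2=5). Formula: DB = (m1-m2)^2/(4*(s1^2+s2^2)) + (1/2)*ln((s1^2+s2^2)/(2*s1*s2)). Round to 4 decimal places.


Bhattacharyya distance between two Gaussians:
DB = (m1-m2)^2/(4*(s1^2+s2^2)) + (1/2)*ln((s1^2+s2^2)/(2*s1*s2)).
(m1-m2)^2 = (-6)^2 = 36.
s1^2+s2^2 = 25 + 25 = 50.
term1 = 36/200 = 0.18.
term2 = 0.5*ln(50/50.0) = 0.0.
DB = 0.18 + 0.0 = 0.1800

0.1800


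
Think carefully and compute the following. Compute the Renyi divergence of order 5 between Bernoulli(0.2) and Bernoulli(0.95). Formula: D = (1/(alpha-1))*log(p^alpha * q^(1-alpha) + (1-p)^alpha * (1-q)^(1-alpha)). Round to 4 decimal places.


Renyi divergence of order alpha between Bernoulli distributions:
D = (1/(alpha-1))*log(p^alpha * q^(1-alpha) + (1-p)^alpha * (1-q)^(1-alpha)).
alpha = 5, p = 0.2, q = 0.95.
p^alpha * q^(1-alpha) = 0.2^5 * 0.95^-4 = 0.000393.
(1-p)^alpha * (1-q)^(1-alpha) = 0.8^5 * 0.05^-4 = 52428.8.
sum = 0.000393 + 52428.8 = 52428.800393.
D = (1/4)*log(52428.800393) = 2.7168

2.7168


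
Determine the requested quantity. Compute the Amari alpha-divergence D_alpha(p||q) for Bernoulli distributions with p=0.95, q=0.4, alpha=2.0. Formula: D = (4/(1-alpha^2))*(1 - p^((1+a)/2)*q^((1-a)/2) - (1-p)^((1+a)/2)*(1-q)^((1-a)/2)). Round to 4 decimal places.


Amari alpha-divergence:
D = (4/(1-alpha^2))*(1 - p^((1+a)/2)*q^((1-a)/2) - (1-p)^((1+a)/2)*(1-q)^((1-a)/2)).
alpha = 2.0, p = 0.95, q = 0.4.
e1 = (1+alpha)/2 = 1.5, e2 = (1-alpha)/2 = -0.5.
t1 = p^e1 * q^e2 = 0.95^1.5 * 0.4^-0.5 = 1.464048.
t2 = (1-p)^e1 * (1-q)^e2 = 0.05^1.5 * 0.6^-0.5 = 0.014434.
4/(1-alpha^2) = -1.333333.
D = -1.333333*(1 - 1.464048 - 0.014434) = 0.6380

0.6380


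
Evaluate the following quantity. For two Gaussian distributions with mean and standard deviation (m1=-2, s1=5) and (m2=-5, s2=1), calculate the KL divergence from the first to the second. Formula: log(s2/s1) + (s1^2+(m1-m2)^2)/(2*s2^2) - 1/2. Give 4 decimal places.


KL divergence between normal distributions:
KL = log(s2/s1) + (s1^2 + (m1-m2)^2)/(2*s2^2) - 1/2.
log(1/5) = -1.609438.
(5^2 + (-2--5)^2)/(2*1^2) = (25 + 9)/2 = 17.0.
KL = -1.609438 + 17.0 - 0.5 = 14.8906

14.8906


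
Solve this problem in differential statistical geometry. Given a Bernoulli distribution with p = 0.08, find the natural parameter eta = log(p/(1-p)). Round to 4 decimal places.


Natural parameter for Bernoulli: eta = log(p/(1-p)).
p = 0.08, 1-p = 0.92.
p/(1-p) = 0.086957.
eta = log(0.086957) = -2.4423

-2.4423


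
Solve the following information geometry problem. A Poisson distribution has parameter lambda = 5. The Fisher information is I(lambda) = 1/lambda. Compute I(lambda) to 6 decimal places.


Fisher information for Poisson: I(lambda) = 1/lambda.
lambda = 5.
I(lambda) = 1/5 = 0.200000

0.200000


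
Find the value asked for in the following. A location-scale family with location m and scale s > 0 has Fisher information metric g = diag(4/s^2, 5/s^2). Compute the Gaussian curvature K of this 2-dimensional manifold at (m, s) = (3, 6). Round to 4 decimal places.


The metric has the form g = (A dm^2 + B ds^2)/s^2 with A = 4, B = 5.
Substitute u = sqrt(A/B)*m: g = B*(du^2 + ds^2)/s^2, i.e. B times the
Poincare upper half-plane metric, which has constant Gaussian curvature -1.
Scaling a 2D metric by a constant c divides the Gaussian curvature by c,
so K = -1/B = -1/(5) = -0.2000 everywhere (the point (m, s) = (3, 6) is irrelevant:
the curvature is constant).
The requested Gaussian curvature is K = -0.2000.

-0.2000


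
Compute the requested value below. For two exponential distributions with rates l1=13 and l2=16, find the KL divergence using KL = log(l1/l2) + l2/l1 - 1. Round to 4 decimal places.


KL divergence for exponential family:
KL = log(l1/l2) + l2/l1 - 1.
log(13/16) = -0.207639.
16/13 = 1.230769.
KL = -0.207639 + 1.230769 - 1 = 0.0231

0.0231


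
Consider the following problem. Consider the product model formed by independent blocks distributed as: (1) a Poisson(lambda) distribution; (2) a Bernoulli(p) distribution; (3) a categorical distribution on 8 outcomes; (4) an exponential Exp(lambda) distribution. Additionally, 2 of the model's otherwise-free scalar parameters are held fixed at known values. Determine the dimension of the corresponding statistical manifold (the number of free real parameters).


The dimension of a statistical manifold equals the number of free
(independent) real parameters of the model. For a product of independent
blocks the parameter counts add.
- Poisson (lambda): 1.
- Bernoulli (p): 1.
- categorical on 8 outcomes (probabilities sum to 1): 8-1 = 7.
- exponential (lambda): 1.
Total = 1 + 1 + 7 + 1 = 10.
2 parameter(s) fixed at known values: 10 - 2 = 8.
Dimension = 8

8


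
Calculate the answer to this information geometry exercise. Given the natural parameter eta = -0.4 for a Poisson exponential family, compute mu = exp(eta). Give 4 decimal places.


Expectation parameter for Poisson exponential family:
mu = exp(eta).
eta = -0.4.
mu = exp(-0.4) = 0.6703

0.6703


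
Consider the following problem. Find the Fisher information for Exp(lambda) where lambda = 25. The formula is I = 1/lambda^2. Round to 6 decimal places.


Fisher information for exponential: I(lambda) = 1/lambda^2.
lambda = 25, lambda^2 = 625.
I = 1/625 = 0.001600

0.001600


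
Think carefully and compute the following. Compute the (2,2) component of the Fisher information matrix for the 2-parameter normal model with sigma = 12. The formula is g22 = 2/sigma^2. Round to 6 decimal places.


For the 2-parameter normal family, the Fisher metric has:
  g11 = 1/sigma^2, g22 = 2/sigma^2.
sigma = 12, sigma^2 = 144.
g22 = 0.013889

0.013889


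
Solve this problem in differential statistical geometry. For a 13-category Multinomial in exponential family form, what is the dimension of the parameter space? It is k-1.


Exponential family dimension calculation:
For Multinomial with k=13 categories, dim = k-1 = 12.

12


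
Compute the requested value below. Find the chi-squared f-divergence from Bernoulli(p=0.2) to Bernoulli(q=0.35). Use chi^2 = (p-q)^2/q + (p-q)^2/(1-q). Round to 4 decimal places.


Chi-squared divergence between Bernoulli distributions:
chi^2 = (p-q)^2/q + (p-q)^2/(1-q).
p = 0.2, q = 0.35, p-q = -0.15.
(p-q)^2 = 0.0225.
term1 = 0.0225/0.35 = 0.064286.
term2 = 0.0225/0.65 = 0.034615.
chi^2 = 0.064286 + 0.034615 = 0.0989

0.0989


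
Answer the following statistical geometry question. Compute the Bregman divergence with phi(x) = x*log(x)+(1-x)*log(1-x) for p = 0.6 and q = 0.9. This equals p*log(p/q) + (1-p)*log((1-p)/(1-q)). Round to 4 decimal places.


Bregman divergence with negative entropy generator:
D = p*log(p/q) + (1-p)*log((1-p)/(1-q)).
p = 0.6, q = 0.9.
p*log(p/q) = 0.6*log(0.6/0.9) = -0.243279.
(1-p)*log((1-p)/(1-q)) = 0.4*log(0.4/0.1) = 0.554518.
D = -0.243279 + 0.554518 = 0.3112

0.3112


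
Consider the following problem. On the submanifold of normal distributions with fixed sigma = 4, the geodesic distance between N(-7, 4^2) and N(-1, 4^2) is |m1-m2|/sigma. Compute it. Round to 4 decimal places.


On the fixed-variance normal subfamily, geodesic distance = |m1-m2|/sigma.
|-7 - -1| = 6.
sigma = 4.
d = 6/4 = 1.5000

1.5000


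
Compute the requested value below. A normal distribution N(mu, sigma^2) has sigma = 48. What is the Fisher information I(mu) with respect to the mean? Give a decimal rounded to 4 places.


The Fisher information for the mean of a normal distribution is I(mu) = 1/sigma^2.
sigma = 48, so sigma^2 = 2304.
I(mu) = 1/2304 = 0.0004

0.0004


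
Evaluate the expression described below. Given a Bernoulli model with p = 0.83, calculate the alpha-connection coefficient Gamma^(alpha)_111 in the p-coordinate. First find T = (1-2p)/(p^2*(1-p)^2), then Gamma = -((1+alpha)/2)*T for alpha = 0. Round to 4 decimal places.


Skewness (Amari-Chentsov) tensor: T = (1-2p)/(p^2*(1-p)^2).
p = 0.83, 1-2p = -0.66, p^2 = 0.6889, (1-p)^2 = 0.0289.
T = -0.66/(0.6889 * 0.0289) = -33.150487.
In the p-coordinate, Gamma^(alpha) = Gamma^(0) - (alpha/2)*T with Gamma^(0) = (1/2)*g'(p) = -T/2,
so Gamma^(alpha) = -((1+alpha)/2)*T.
alpha = 0, -(1+alpha)/2 = -0.5.
Gamma = -0.5 * -33.150487 = 16.5752

16.5752


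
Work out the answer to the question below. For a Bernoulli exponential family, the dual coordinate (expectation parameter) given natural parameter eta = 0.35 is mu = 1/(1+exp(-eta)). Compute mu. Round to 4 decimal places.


Dual coordinate (expectation parameter) for Bernoulli:
mu = 1/(1+exp(-eta)).
eta = 0.35.
exp(-eta) = exp(-0.35) = 0.704688.
mu = 1/(1+0.704688) = 0.5866

0.5866


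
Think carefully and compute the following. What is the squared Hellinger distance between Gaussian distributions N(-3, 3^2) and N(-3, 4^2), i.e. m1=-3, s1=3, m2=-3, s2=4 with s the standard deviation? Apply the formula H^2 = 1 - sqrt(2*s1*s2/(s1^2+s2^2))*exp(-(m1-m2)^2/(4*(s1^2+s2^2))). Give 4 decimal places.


Squared Hellinger distance for Gaussians:
H^2 = 1 - sqrt(2*s1*s2/(s1^2+s2^2)) * exp(-(m1-m2)^2/(4*(s1^2+s2^2))).
s1^2 = 9, s2^2 = 16, s1^2+s2^2 = 25.
sqrt(2*3*4/(25)) = 0.979796.
(m1-m2)^2 = (0)^2 = 0.
exp(-0/(4*25)) = exp(0.0) = 1.0.
H^2 = 1 - 0.979796*1.0 = 0.0202

0.0202


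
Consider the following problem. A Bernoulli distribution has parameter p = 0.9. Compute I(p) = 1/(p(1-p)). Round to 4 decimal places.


For Bernoulli(p), Fisher information is I(p) = 1/(p*(1-p)).
p = 0.9, 1-p = 0.1.
p*(1-p) = 0.09.
I(p) = 1/0.09 = 11.1111

11.1111


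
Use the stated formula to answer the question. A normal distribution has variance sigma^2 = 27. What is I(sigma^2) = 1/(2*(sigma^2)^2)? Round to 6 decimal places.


Fisher information for variance: I(sigma^2) = 1/(2*sigma^4).
sigma^2 = 27, so sigma^4 = 729.
I = 1/(2*729) = 1/1458 = 0.000686

0.000686


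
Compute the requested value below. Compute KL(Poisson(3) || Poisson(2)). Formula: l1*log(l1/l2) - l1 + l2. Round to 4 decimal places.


KL divergence for Poisson:
KL = l1*log(l1/l2) - l1 + l2.
l1 = 3, l2 = 2.
log(3/2) = 0.405465.
l1*log(l1/l2) = 3 * 0.405465 = 1.216395.
KL = 1.216395 - 3 + 2 = 0.2164

0.2164


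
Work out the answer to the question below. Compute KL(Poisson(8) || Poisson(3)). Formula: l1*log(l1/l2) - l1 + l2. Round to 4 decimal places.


KL divergence for Poisson:
KL = l1*log(l1/l2) - l1 + l2.
l1 = 8, l2 = 3.
log(8/3) = 0.980829.
l1*log(l1/l2) = 8 * 0.980829 = 7.846634.
KL = 7.846634 - 8 + 3 = 2.8466

2.8466


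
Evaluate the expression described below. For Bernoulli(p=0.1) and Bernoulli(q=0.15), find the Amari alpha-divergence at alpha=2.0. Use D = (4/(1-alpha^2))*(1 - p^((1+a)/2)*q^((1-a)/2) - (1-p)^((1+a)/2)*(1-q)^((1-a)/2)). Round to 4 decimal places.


Amari alpha-divergence:
D = (4/(1-alpha^2))*(1 - p^((1+a)/2)*q^((1-a)/2) - (1-p)^((1+a)/2)*(1-q)^((1-a)/2)).
alpha = 2.0, p = 0.1, q = 0.15.
e1 = (1+alpha)/2 = 1.5, e2 = (1-alpha)/2 = -0.5.
t1 = p^e1 * q^e2 = 0.1^1.5 * 0.15^-0.5 = 0.08165.
t2 = (1-p)^e1 * (1-q)^e2 = 0.9^1.5 * 0.85^-0.5 = 0.926092.
4/(1-alpha^2) = -1.333333.
D = -1.333333*(1 - 0.08165 - 0.926092) = 0.0103

0.0103


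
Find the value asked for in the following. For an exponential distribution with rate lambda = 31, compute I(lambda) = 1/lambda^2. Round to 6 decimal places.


Fisher information for exponential: I(lambda) = 1/lambda^2.
lambda = 31, lambda^2 = 961.
I = 1/961 = 0.001041

0.001041


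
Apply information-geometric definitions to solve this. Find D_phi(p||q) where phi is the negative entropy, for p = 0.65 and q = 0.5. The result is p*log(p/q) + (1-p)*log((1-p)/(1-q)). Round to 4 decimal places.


Bregman divergence with negative entropy generator:
D = p*log(p/q) + (1-p)*log((1-p)/(1-q)).
p = 0.65, q = 0.5.
p*log(p/q) = 0.65*log(0.65/0.5) = 0.170537.
(1-p)*log((1-p)/(1-q)) = 0.35*log(0.35/0.5) = -0.124836.
D = 0.170537 + -0.124836 = 0.0457

0.0457


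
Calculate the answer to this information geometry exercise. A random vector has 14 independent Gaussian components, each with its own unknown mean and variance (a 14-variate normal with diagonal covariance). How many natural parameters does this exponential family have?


Exponential family dimension calculation:
Each univariate normal has two natural parameters (mu/sigma^2 and -1/(2 sigma^2)).
With 14 independent components, dim = 2 * 14 = 28.

28


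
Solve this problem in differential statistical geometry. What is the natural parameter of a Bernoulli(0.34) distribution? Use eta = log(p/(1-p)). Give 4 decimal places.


Natural parameter for Bernoulli: eta = log(p/(1-p)).
p = 0.34, 1-p = 0.66.
p/(1-p) = 0.515152.
eta = log(0.515152) = -0.6633

-0.6633


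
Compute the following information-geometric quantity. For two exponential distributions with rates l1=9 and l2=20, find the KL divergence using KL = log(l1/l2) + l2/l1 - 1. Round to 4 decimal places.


KL divergence for exponential family:
KL = log(l1/l2) + l2/l1 - 1.
log(9/20) = -0.798508.
20/9 = 2.222222.
KL = -0.798508 + 2.222222 - 1 = 0.4237

0.4237


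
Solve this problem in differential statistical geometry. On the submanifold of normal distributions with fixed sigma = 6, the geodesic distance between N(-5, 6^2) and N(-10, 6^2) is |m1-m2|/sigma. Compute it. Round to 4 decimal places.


On the fixed-variance normal subfamily, geodesic distance = |m1-m2|/sigma.
|-5 - -10| = 5.
sigma = 6.
d = 5/6 = 0.8333

0.8333


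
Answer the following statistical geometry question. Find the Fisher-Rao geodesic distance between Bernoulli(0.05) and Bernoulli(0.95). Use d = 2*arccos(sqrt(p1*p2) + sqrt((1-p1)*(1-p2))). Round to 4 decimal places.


Geodesic distance on Bernoulli manifold:
d(p1,p2) = 2*arccos(sqrt(p1*p2) + sqrt((1-p1)*(1-p2))).
sqrt(p1*p2) = sqrt(0.05*0.95) = 0.217945.
sqrt((1-p1)*(1-p2)) = sqrt(0.95*0.05) = 0.217945.
arg = 0.217945 + 0.217945 = 0.43589.
d = 2*arccos(0.43589) = 2.2395

2.2395


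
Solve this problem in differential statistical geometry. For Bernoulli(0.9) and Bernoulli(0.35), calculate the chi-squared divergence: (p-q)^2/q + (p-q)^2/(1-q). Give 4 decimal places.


Chi-squared divergence between Bernoulli distributions:
chi^2 = (p-q)^2/q + (p-q)^2/(1-q).
p = 0.9, q = 0.35, p-q = 0.55.
(p-q)^2 = 0.3025.
term1 = 0.3025/0.35 = 0.864286.
term2 = 0.3025/0.65 = 0.465385.
chi^2 = 0.864286 + 0.465385 = 1.3297

1.3297


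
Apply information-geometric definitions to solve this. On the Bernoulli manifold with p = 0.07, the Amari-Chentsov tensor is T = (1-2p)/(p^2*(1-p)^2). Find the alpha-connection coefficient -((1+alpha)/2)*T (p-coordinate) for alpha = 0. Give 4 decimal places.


Skewness (Amari-Chentsov) tensor: T = (1-2p)/(p^2*(1-p)^2).
p = 0.07, 1-2p = 0.86, p^2 = 0.0049, (1-p)^2 = 0.8649.
T = 0.86/(0.0049 * 0.8649) = 202.92543.
In the p-coordinate, Gamma^(alpha) = Gamma^(0) - (alpha/2)*T with Gamma^(0) = (1/2)*g'(p) = -T/2,
so Gamma^(alpha) = -((1+alpha)/2)*T.
alpha = 0, -(1+alpha)/2 = -0.5.
Gamma = -0.5 * 202.92543 = -101.4627

-101.4627


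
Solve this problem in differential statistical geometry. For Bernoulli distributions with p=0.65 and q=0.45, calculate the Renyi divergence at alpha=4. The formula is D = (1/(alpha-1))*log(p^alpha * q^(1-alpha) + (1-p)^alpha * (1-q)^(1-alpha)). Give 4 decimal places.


Renyi divergence of order alpha between Bernoulli distributions:
D = (1/(alpha-1))*log(p^alpha * q^(1-alpha) + (1-p)^alpha * (1-q)^(1-alpha)).
alpha = 4, p = 0.65, q = 0.45.
p^alpha * q^(1-alpha) = 0.65^4 * 0.45^-3 = 1.958916.
(1-p)^alpha * (1-q)^(1-alpha) = 0.35^4 * 0.55^-3 = 0.090195.
sum = 1.958916 + 0.090195 = 2.049112.
D = (1/3)*log(2.049112) = 0.2391

0.2391


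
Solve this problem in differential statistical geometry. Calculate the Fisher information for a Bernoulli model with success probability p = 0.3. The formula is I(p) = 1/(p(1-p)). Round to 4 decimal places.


For Bernoulli(p), Fisher information is I(p) = 1/(p*(1-p)).
p = 0.3, 1-p = 0.7.
p*(1-p) = 0.21.
I(p) = 1/0.21 = 4.7619

4.7619


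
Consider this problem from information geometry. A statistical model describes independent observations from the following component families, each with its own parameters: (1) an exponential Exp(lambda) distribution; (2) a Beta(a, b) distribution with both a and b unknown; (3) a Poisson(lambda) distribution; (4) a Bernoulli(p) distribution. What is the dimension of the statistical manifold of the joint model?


The dimension of a statistical manifold equals the number of free
(independent) real parameters of the model. For a product of independent
blocks the parameter counts add.
- exponential (lambda): 1.
- Beta (a, b): 2.
- Poisson (lambda): 1.
- Bernoulli (p): 1.
Total = 1 + 2 + 1 + 1 = 5.
Dimension = 5

5


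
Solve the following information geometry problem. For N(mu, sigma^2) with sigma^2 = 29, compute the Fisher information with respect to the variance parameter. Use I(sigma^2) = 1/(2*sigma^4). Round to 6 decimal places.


Fisher information for variance: I(sigma^2) = 1/(2*sigma^4).
sigma^2 = 29, so sigma^4 = 841.
I = 1/(2*841) = 1/1682 = 0.000595

0.000595


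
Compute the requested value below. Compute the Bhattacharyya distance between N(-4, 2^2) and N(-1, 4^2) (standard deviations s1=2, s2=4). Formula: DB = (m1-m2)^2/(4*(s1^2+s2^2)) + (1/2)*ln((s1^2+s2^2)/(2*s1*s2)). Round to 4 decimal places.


Bhattacharyya distance between two Gaussians:
DB = (m1-m2)^2/(4*(s1^2+s2^2)) + (1/2)*ln((s1^2+s2^2)/(2*s1*s2)).
(m1-m2)^2 = (-3)^2 = 9.
s1^2+s2^2 = 4 + 16 = 20.
term1 = 9/80 = 0.1125.
term2 = 0.5*ln(20/16.0) = 0.111572.
DB = 0.1125 + 0.111572 = 0.2241

0.2241


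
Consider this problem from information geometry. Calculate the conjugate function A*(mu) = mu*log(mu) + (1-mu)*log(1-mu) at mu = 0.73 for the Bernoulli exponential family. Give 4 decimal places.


Legendre transform for Bernoulli:
A*(mu) = mu*log(mu) + (1-mu)*log(1-mu).
mu = 0.73, 1-mu = 0.27.
mu*log(mu) = 0.73*log(0.73) = -0.229739.
(1-mu)*log(1-mu) = 0.27*log(0.27) = -0.35352.
A* = -0.229739 + -0.35352 = -0.5833

-0.5833


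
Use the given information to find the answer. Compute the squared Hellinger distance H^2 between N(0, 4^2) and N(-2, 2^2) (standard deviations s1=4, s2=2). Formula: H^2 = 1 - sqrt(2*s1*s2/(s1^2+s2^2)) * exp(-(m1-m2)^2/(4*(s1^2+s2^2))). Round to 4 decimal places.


Squared Hellinger distance for Gaussians:
H^2 = 1 - sqrt(2*s1*s2/(s1^2+s2^2)) * exp(-(m1-m2)^2/(4*(s1^2+s2^2))).
s1^2 = 16, s2^2 = 4, s1^2+s2^2 = 20.
sqrt(2*4*2/(20)) = 0.894427.
(m1-m2)^2 = (2)^2 = 4.
exp(-4/(4*20)) = exp(-0.05) = 0.951229.
H^2 = 1 - 0.894427*0.951229 = 0.1492

0.1492


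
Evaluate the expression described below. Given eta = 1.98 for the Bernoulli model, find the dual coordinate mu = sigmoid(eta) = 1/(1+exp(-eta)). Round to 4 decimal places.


Dual coordinate (expectation parameter) for Bernoulli:
mu = 1/(1+exp(-eta)).
eta = 1.98.
exp(-eta) = exp(-1.98) = 0.138069.
mu = 1/(1+0.138069) = 0.8787

0.8787


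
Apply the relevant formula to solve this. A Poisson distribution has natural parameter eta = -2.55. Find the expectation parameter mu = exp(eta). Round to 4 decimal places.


Expectation parameter for Poisson exponential family:
mu = exp(eta).
eta = -2.55.
mu = exp(-2.55) = 0.0781

0.0781


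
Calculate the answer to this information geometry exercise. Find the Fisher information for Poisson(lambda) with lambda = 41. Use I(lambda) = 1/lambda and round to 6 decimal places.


Fisher information for Poisson: I(lambda) = 1/lambda.
lambda = 41.
I(lambda) = 1/41 = 0.024390

0.024390


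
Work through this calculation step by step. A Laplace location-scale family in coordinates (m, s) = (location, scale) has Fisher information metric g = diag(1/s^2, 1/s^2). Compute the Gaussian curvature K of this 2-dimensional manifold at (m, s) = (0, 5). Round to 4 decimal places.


The metric has the form g = (A dm^2 + B ds^2)/s^2 with A = 1, B = 1.
Substitute u = sqrt(A/B)*m: g = B*(du^2 + ds^2)/s^2, i.e. B times the
Poincare upper half-plane metric, which has constant Gaussian curvature -1.
Scaling a 2D metric by a constant c divides the Gaussian curvature by c,
so K = -1/B = -1/(1) = -1.0000 everywhere (the point (m, s) = (0, 5) is irrelevant:
the curvature is constant).
The requested Gaussian curvature is K = -1.0000.

-1.0000


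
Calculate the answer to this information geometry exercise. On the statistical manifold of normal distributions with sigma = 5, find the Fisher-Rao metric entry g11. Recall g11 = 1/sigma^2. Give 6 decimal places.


For the 2-parameter normal family, the Fisher metric has:
  g11 = 1/sigma^2, g22 = 2/sigma^2.
sigma = 5, sigma^2 = 25.
g11 = 0.040000

0.040000


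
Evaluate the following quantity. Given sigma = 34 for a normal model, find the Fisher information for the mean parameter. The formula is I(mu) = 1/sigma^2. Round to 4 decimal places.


The Fisher information for the mean of a normal distribution is I(mu) = 1/sigma^2.
sigma = 34, so sigma^2 = 1156.
I(mu) = 1/1156 = 0.0009

0.0009


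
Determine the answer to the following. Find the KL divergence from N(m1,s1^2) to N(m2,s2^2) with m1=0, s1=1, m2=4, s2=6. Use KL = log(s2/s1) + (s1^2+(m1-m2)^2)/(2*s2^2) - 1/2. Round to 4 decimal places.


KL divergence between normal distributions:
KL = log(s2/s1) + (s1^2 + (m1-m2)^2)/(2*s2^2) - 1/2.
log(6/1) = 1.791759.
(1^2 + (0-4)^2)/(2*6^2) = (1 + 16)/72 = 0.236111.
KL = 1.791759 + 0.236111 - 0.5 = 1.5279

1.5279


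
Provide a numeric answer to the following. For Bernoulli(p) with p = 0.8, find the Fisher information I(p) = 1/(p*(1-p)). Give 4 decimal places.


For Bernoulli(p), Fisher information is I(p) = 1/(p*(1-p)).
p = 0.8, 1-p = 0.2.
p*(1-p) = 0.16.
I(p) = 1/0.16 = 6.2500

6.2500


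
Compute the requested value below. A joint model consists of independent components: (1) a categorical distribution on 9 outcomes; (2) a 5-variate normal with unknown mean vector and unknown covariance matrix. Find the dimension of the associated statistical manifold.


The dimension of a statistical manifold equals the number of free
(independent) real parameters of the model. For a product of independent
blocks the parameter counts add.
- categorical on 9 outcomes (probabilities sum to 1): 9-1 = 8.
- 5-variate normal: 5 (mean) + 5*6/2 = 15 (symmetric covariance) = 20.
Total = 8 + 20 = 28.
Dimension = 28

28


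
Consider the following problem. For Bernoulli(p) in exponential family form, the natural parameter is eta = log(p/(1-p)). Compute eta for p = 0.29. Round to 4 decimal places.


Natural parameter for Bernoulli: eta = log(p/(1-p)).
p = 0.29, 1-p = 0.71.
p/(1-p) = 0.408451.
eta = log(0.408451) = -0.8954

-0.8954


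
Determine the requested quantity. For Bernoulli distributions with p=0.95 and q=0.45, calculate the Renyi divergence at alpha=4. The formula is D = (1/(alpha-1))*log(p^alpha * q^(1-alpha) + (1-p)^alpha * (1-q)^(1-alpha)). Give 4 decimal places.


Renyi divergence of order alpha between Bernoulli distributions:
D = (1/(alpha-1))*log(p^alpha * q^(1-alpha) + (1-p)^alpha * (1-q)^(1-alpha)).
alpha = 4, p = 0.95, q = 0.45.
p^alpha * q^(1-alpha) = 0.95^4 * 0.45^-3 = 8.93834.
(1-p)^alpha * (1-q)^(1-alpha) = 0.05^4 * 0.55^-3 = 3.8e-05.
sum = 8.93834 + 3.8e-05 = 8.938378.
D = (1/3)*log(8.938378) = 0.7301

0.7301


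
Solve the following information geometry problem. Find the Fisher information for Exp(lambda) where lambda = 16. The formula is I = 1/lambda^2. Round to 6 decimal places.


Fisher information for exponential: I(lambda) = 1/lambda^2.
lambda = 16, lambda^2 = 256.
I = 1/256 = 0.003906

0.003906


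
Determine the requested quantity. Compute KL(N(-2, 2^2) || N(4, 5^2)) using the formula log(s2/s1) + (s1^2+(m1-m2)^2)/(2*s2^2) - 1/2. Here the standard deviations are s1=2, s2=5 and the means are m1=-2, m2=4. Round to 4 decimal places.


KL divergence between normal distributions:
KL = log(s2/s1) + (s1^2 + (m1-m2)^2)/(2*s2^2) - 1/2.
log(5/2) = 0.916291.
(2^2 + (-2-4)^2)/(2*5^2) = (4 + 36)/50 = 0.8.
KL = 0.916291 + 0.8 - 0.5 = 1.2163

1.2163


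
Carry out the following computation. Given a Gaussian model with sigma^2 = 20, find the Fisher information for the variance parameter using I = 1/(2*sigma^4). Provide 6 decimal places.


Fisher information for variance: I(sigma^2) = 1/(2*sigma^4).
sigma^2 = 20, so sigma^4 = 400.
I = 1/(2*400) = 1/800 = 0.001250

0.001250


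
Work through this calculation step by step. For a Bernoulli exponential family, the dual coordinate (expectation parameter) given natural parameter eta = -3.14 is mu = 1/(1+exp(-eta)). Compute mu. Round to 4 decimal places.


Dual coordinate (expectation parameter) for Bernoulli:
mu = 1/(1+exp(-eta)).
eta = -3.14.
exp(-eta) = exp(3.14) = 23.103867.
mu = 1/(1+23.103867) = 0.0415

0.0415


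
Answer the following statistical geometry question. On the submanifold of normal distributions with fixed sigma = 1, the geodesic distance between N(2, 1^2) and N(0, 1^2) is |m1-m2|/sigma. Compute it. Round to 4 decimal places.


On the fixed-variance normal subfamily, geodesic distance = |m1-m2|/sigma.
|2 - 0| = 2.
sigma = 1.
d = 2/1 = 2.0000

2.0000


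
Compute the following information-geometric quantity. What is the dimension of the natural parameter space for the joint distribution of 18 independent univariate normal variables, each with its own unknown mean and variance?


Exponential family dimension calculation:
Each univariate normal has two natural parameters (mu/sigma^2 and -1/(2 sigma^2)).
With 18 independent components, dim = 2 * 18 = 36.

36


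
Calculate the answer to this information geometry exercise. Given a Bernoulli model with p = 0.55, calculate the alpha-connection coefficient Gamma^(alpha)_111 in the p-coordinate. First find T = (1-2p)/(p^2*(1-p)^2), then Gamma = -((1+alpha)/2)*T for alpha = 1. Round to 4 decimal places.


Skewness (Amari-Chentsov) tensor: T = (1-2p)/(p^2*(1-p)^2).
p = 0.55, 1-2p = -0.1, p^2 = 0.3025, (1-p)^2 = 0.2025.
T = -0.1/(0.3025 * 0.2025) = -1.632486.
In the p-coordinate, Gamma^(alpha) = Gamma^(0) - (alpha/2)*T with Gamma^(0) = (1/2)*g'(p) = -T/2,
so Gamma^(alpha) = -((1+alpha)/2)*T.
alpha = 1, -(1+alpha)/2 = -1.0.
Gamma = -1.0 * -1.632486 = 1.6325

1.6325


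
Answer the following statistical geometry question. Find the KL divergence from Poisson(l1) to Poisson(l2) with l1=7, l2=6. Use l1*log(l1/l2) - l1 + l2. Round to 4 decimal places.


KL divergence for Poisson:
KL = l1*log(l1/l2) - l1 + l2.
l1 = 7, l2 = 6.
log(7/6) = 0.154151.
l1*log(l1/l2) = 7 * 0.154151 = 1.079055.
KL = 1.079055 - 7 + 6 = 0.0791

0.0791


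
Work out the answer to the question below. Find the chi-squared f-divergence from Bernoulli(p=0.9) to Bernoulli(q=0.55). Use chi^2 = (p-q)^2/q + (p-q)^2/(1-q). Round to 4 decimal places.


Chi-squared divergence between Bernoulli distributions:
chi^2 = (p-q)^2/q + (p-q)^2/(1-q).
p = 0.9, q = 0.55, p-q = 0.35.
(p-q)^2 = 0.1225.
term1 = 0.1225/0.55 = 0.222727.
term2 = 0.1225/0.45 = 0.272222.
chi^2 = 0.222727 + 0.272222 = 0.4949

0.4949


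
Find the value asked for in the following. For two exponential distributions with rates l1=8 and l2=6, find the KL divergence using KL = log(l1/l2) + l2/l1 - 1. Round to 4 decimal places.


KL divergence for exponential family:
KL = log(l1/l2) + l2/l1 - 1.
log(8/6) = 0.287682.
6/8 = 0.75.
KL = 0.287682 + 0.75 - 1 = 0.0377

0.0377


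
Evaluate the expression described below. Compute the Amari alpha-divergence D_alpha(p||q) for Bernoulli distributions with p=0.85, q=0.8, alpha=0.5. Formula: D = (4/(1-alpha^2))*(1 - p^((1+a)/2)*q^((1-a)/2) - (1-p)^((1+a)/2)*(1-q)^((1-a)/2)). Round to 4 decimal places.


Amari alpha-divergence:
D = (4/(1-alpha^2))*(1 - p^((1+a)/2)*q^((1-a)/2) - (1-p)^((1+a)/2)*(1-q)^((1-a)/2)).
alpha = 0.5, p = 0.85, q = 0.8.
e1 = (1+alpha)/2 = 0.75, e2 = (1-alpha)/2 = 0.25.
t1 = p^e1 * q^e2 = 0.85^0.75 * 0.8^0.25 = 0.837214.
t2 = (1-p)^e1 * (1-q)^e2 = 0.15^0.75 * 0.2^0.25 = 0.161185.
4/(1-alpha^2) = 5.333333.
D = 5.333333*(1 - 0.837214 - 0.161185) = 0.0085

0.0085


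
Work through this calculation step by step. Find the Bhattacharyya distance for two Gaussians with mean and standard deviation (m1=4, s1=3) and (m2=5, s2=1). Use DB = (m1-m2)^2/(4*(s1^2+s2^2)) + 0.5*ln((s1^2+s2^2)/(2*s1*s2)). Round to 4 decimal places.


Bhattacharyya distance between two Gaussians:
DB = (m1-m2)^2/(4*(s1^2+s2^2)) + (1/2)*ln((s1^2+s2^2)/(2*s1*s2)).
(m1-m2)^2 = (-1)^2 = 1.
s1^2+s2^2 = 9 + 1 = 10.
term1 = 1/40 = 0.025.
term2 = 0.5*ln(10/6.0) = 0.255413.
DB = 0.025 + 0.255413 = 0.2804

0.2804


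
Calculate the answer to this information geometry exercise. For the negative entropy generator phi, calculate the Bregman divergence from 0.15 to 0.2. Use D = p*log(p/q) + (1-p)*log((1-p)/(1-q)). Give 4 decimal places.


Bregman divergence with negative entropy generator:
D = p*log(p/q) + (1-p)*log((1-p)/(1-q)).
p = 0.15, q = 0.2.
p*log(p/q) = 0.15*log(0.15/0.2) = -0.043152.
(1-p)*log((1-p)/(1-q)) = 0.85*log(0.85/0.8) = 0.051531.
D = -0.043152 + 0.051531 = 0.0084

0.0084


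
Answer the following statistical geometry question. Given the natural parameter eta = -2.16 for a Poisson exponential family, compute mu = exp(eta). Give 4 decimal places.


Expectation parameter for Poisson exponential family:
mu = exp(eta).
eta = -2.16.
mu = exp(-2.16) = 0.1153

0.1153


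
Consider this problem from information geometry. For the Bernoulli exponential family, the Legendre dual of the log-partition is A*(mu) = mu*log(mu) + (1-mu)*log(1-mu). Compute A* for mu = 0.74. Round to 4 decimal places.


Legendre transform for Bernoulli:
A*(mu) = mu*log(mu) + (1-mu)*log(1-mu).
mu = 0.74, 1-mu = 0.26.
mu*log(mu) = 0.74*log(0.74) = -0.222818.
(1-mu)*log(1-mu) = 0.26*log(0.26) = -0.350239.
A* = -0.222818 + -0.350239 = -0.5731

-0.5731


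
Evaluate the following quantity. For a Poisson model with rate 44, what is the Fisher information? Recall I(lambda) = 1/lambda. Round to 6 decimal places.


Fisher information for Poisson: I(lambda) = 1/lambda.
lambda = 44.
I(lambda) = 1/44 = 0.022727

0.022727


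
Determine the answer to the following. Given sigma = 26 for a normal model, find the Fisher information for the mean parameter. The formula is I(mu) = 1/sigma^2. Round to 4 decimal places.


The Fisher information for the mean of a normal distribution is I(mu) = 1/sigma^2.
sigma = 26, so sigma^2 = 676.
I(mu) = 1/676 = 0.0015

0.0015


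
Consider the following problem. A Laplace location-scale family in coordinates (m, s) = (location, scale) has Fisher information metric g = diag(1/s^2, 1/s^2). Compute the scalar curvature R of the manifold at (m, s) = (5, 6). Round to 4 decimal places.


The metric has the form g = (A dm^2 + B ds^2)/s^2 with A = 1, B = 1.
Substitute u = sqrt(A/B)*m: g = B*(du^2 + ds^2)/s^2, i.e. B times the
Poincare upper half-plane metric, which has constant Gaussian curvature -1.
Scaling a 2D metric by a constant c divides the Gaussian curvature by c,
so K = -1/B = -1/(1) = -1.0000 everywhere (the point (m, s) = (5, 6) is irrelevant:
the curvature is constant).
Scalar curvature in dimension 2: R = 2K = -2/(1) = -2.0000.

-2.0000


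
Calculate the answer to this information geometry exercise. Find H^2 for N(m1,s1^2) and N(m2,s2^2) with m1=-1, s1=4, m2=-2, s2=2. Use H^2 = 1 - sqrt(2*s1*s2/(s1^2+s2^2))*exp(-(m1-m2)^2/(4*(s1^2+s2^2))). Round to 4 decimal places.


Squared Hellinger distance for Gaussians:
H^2 = 1 - sqrt(2*s1*s2/(s1^2+s2^2)) * exp(-(m1-m2)^2/(4*(s1^2+s2^2))).
s1^2 = 16, s2^2 = 4, s1^2+s2^2 = 20.
sqrt(2*4*2/(20)) = 0.894427.
(m1-m2)^2 = (1)^2 = 1.
exp(-1/(4*20)) = exp(-0.0125) = 0.987578.
H^2 = 1 - 0.894427*0.987578 = 0.1167

0.1167


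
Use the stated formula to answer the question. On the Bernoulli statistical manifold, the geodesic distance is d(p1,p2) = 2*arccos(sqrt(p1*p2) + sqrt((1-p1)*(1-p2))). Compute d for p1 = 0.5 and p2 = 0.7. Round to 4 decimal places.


Geodesic distance on Bernoulli manifold:
d(p1,p2) = 2*arccos(sqrt(p1*p2) + sqrt((1-p1)*(1-p2))).
sqrt(p1*p2) = sqrt(0.5*0.7) = 0.591608.
sqrt((1-p1)*(1-p2)) = sqrt(0.5*0.3) = 0.387298.
arg = 0.591608 + 0.387298 = 0.978906.
d = 2*arccos(0.978906) = 0.4115

0.4115


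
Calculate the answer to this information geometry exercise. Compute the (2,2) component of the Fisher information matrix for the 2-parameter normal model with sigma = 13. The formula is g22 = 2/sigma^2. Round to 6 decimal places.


For the 2-parameter normal family, the Fisher metric has:
  g11 = 1/sigma^2, g22 = 2/sigma^2.
sigma = 13, sigma^2 = 169.
g22 = 0.011834

0.011834


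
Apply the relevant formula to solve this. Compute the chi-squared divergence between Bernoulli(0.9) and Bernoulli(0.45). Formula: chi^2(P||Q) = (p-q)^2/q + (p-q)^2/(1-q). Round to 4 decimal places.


Chi-squared divergence between Bernoulli distributions:
chi^2 = (p-q)^2/q + (p-q)^2/(1-q).
p = 0.9, q = 0.45, p-q = 0.45.
(p-q)^2 = 0.2025.
term1 = 0.2025/0.45 = 0.45.
term2 = 0.2025/0.55 = 0.368182.
chi^2 = 0.45 + 0.368182 = 0.8182

0.8182


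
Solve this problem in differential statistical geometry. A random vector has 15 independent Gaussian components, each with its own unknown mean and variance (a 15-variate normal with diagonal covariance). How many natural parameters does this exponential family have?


Exponential family dimension calculation:
Each univariate normal has two natural parameters (mu/sigma^2 and -1/(2 sigma^2)).
With 15 independent components, dim = 2 * 15 = 30.

30


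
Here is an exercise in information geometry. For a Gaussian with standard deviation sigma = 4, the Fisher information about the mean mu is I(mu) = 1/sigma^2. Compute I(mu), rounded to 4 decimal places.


The Fisher information for the mean of a normal distribution is I(mu) = 1/sigma^2.
sigma = 4, so sigma^2 = 16.
I(mu) = 1/16 = 0.0625

0.0625


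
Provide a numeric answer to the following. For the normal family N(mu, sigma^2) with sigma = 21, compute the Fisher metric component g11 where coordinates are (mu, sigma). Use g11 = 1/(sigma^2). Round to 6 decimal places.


For the 2-parameter normal family, the Fisher metric has:
  g11 = 1/sigma^2, g22 = 2/sigma^2.
sigma = 21, sigma^2 = 441.
g11 = 0.002268

0.002268


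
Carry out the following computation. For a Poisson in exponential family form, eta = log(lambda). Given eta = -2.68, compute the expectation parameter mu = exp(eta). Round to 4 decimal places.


Expectation parameter for Poisson exponential family:
mu = exp(eta).
eta = -2.68.
mu = exp(-2.68) = 0.0686

0.0686


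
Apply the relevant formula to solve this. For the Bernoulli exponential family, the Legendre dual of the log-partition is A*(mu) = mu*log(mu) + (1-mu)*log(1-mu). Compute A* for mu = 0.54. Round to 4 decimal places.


Legendre transform for Bernoulli:
A*(mu) = mu*log(mu) + (1-mu)*log(1-mu).
mu = 0.54, 1-mu = 0.46.
mu*log(mu) = 0.54*log(0.54) = -0.332741.
(1-mu)*log(1-mu) = 0.46*log(0.46) = -0.357203.
A* = -0.332741 + -0.357203 = -0.6899

-0.6899


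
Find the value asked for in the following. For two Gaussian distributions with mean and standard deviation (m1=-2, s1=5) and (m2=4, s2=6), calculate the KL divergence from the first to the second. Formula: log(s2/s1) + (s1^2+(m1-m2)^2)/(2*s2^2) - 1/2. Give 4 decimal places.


KL divergence between normal distributions:
KL = log(s2/s1) + (s1^2 + (m1-m2)^2)/(2*s2^2) - 1/2.
log(6/5) = 0.182322.
(5^2 + (-2-4)^2)/(2*6^2) = (25 + 36)/72 = 0.847222.
KL = 0.182322 + 0.847222 - 0.5 = 0.5295

0.5295


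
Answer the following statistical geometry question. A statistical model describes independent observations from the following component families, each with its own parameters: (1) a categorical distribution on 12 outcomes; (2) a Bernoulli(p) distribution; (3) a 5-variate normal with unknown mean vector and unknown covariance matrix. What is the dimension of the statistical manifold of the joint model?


The dimension of a statistical manifold equals the number of free
(independent) real parameters of the model. For a product of independent
blocks the parameter counts add.
- categorical on 12 outcomes (probabilities sum to 1): 12-1 = 11.
- Bernoulli (p): 1.
- 5-variate normal: 5 (mean) + 5*6/2 = 15 (symmetric covariance) = 20.
Total = 11 + 1 + 20 = 32.
Dimension = 32

32


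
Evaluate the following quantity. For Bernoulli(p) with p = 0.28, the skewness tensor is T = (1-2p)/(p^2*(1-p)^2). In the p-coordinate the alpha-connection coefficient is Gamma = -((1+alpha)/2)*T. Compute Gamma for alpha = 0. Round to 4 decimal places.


Skewness (Amari-Chentsov) tensor: T = (1-2p)/(p^2*(1-p)^2).
p = 0.28, 1-2p = 0.44, p^2 = 0.0784, (1-p)^2 = 0.5184.
T = 0.44/(0.0784 * 0.5184) = 10.82609.
In the p-coordinate, Gamma^(alpha) = Gamma^(0) - (alpha/2)*T with Gamma^(0) = (1/2)*g'(p) = -T/2,
so Gamma^(alpha) = -((1+alpha)/2)*T.
alpha = 0, -(1+alpha)/2 = -0.5.
Gamma = -0.5 * 10.82609 = -5.4130

-5.4130


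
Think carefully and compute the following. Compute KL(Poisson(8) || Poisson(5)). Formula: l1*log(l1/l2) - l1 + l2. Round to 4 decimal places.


KL divergence for Poisson:
KL = l1*log(l1/l2) - l1 + l2.
l1 = 8, l2 = 5.
log(8/5) = 0.470004.
l1*log(l1/l2) = 8 * 0.470004 = 3.760029.
KL = 3.760029 - 8 + 5 = 0.7600

0.7600


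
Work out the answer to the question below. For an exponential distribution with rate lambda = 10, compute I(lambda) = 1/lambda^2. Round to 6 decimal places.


Fisher information for exponential: I(lambda) = 1/lambda^2.
lambda = 10, lambda^2 = 100.
I = 1/100 = 0.010000

0.010000


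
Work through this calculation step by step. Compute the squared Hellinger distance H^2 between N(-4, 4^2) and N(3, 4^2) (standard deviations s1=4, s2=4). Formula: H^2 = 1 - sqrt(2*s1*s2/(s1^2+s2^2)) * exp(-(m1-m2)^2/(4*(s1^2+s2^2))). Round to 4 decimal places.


Squared Hellinger distance for Gaussians:
H^2 = 1 - sqrt(2*s1*s2/(s1^2+s2^2)) * exp(-(m1-m2)^2/(4*(s1^2+s2^2))).
s1^2 = 16, s2^2 = 16, s1^2+s2^2 = 32.
sqrt(2*4*4/(32)) = 1.0.
(m1-m2)^2 = (-7)^2 = 49.
exp(-49/(4*32)) = exp(-0.382812) = 0.681941.
H^2 = 1 - 1.0*0.681941 = 0.3181

0.3181


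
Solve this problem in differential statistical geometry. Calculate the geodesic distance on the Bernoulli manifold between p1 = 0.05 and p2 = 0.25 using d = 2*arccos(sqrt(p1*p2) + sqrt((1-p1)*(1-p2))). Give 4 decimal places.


Geodesic distance on Bernoulli manifold:
d(p1,p2) = 2*arccos(sqrt(p1*p2) + sqrt((1-p1)*(1-p2))).
sqrt(p1*p2) = sqrt(0.05*0.25) = 0.111803.
sqrt((1-p1)*(1-p2)) = sqrt(0.95*0.75) = 0.844097.
arg = 0.111803 + 0.844097 = 0.955901.
d = 2*arccos(0.955901) = 0.5962

0.5962
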